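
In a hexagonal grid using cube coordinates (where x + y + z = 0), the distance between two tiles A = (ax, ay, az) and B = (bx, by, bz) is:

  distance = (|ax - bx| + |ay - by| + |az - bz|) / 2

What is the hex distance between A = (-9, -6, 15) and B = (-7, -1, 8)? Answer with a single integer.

|ax - bx| = |-9 - (-7)| = 2
|ay - by| = |-6 - (-1)| = 5
|az - bz| = |15 - 8| = 7
distance = (2 + 5 + 7) / 2 = 14 / 2 = 7

Answer: 7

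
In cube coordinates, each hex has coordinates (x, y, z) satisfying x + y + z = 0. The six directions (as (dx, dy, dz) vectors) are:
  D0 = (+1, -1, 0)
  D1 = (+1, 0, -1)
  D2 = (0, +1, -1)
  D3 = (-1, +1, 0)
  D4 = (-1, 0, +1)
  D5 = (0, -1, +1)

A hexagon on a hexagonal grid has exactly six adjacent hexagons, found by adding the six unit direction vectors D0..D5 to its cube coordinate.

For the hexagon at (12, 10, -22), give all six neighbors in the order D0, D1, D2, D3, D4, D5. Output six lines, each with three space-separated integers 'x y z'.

Center: (12, 10, -22). Add each direction:
  D0: (12, 10, -22) + (1, -1, 0) = (13, 9, -22)
  D1: (12, 10, -22) + (1, 0, -1) = (13, 10, -23)
  D2: (12, 10, -22) + (0, 1, -1) = (12, 11, -23)
  D3: (12, 10, -22) + (-1, 1, 0) = (11, 11, -22)
  D4: (12, 10, -22) + (-1, 0, 1) = (11, 10, -21)
  D5: (12, 10, -22) + (0, -1, 1) = (12, 9, -21)

Answer: 13 9 -22
13 10 -23
12 11 -23
11 11 -22
11 10 -21
12 9 -21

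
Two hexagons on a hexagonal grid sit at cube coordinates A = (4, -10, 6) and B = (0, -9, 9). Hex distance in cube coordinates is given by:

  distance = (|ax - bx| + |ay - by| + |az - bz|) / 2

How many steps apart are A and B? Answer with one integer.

|ax - bx| = |4 - 0| = 4
|ay - by| = |-10 - (-9)| = 1
|az - bz| = |6 - 9| = 3
distance = (4 + 1 + 3) / 2 = 8 / 2 = 4

Answer: 4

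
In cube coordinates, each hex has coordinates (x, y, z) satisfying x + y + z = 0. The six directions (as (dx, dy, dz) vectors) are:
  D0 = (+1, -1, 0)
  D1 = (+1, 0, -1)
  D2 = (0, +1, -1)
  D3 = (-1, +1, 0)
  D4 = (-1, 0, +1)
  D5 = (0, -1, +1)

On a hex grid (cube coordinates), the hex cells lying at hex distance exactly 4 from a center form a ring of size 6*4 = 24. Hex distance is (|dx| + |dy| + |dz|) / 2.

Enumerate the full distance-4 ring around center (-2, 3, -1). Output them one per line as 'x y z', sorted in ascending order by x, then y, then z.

Answer: -6 3 3
-6 4 2
-6 5 1
-6 6 0
-6 7 -1
-5 2 3
-5 7 -2
-4 1 3
-4 7 -3
-3 0 3
-3 7 -4
-2 -1 3
-2 7 -5
-1 -1 2
-1 6 -5
0 -1 1
0 5 -5
1 -1 0
1 4 -5
2 -1 -1
2 0 -2
2 1 -3
2 2 -4
2 3 -5

Derivation:
Walk ring at distance 4 from (-2, 3, -1):
Start at center + D4*4 = (-6, 3, 3)
  hex 0: (-6, 3, 3)
  hex 1: (-5, 2, 3)
  hex 2: (-4, 1, 3)
  hex 3: (-3, 0, 3)
  hex 4: (-2, -1, 3)
  hex 5: (-1, -1, 2)
  hex 6: (0, -1, 1)
  hex 7: (1, -1, 0)
  hex 8: (2, -1, -1)
  hex 9: (2, 0, -2)
  hex 10: (2, 1, -3)
  hex 11: (2, 2, -4)
  hex 12: (2, 3, -5)
  hex 13: (1, 4, -5)
  hex 14: (0, 5, -5)
  hex 15: (-1, 6, -5)
  hex 16: (-2, 7, -5)
  hex 17: (-3, 7, -4)
  hex 18: (-4, 7, -3)
  hex 19: (-5, 7, -2)
  hex 20: (-6, 7, -1)
  hex 21: (-6, 6, 0)
  hex 22: (-6, 5, 1)
  hex 23: (-6, 4, 2)
Sorted: 24 hexes.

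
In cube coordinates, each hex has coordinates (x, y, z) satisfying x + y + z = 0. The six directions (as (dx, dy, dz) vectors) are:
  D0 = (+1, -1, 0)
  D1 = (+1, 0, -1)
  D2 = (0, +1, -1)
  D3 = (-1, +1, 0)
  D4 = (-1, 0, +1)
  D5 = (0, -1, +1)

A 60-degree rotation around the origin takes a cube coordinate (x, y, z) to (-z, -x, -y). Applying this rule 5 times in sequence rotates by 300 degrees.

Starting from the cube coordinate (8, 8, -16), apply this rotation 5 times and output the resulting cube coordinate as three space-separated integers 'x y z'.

Start: (8, 8, -16)
Step 1: (8, 8, -16) -> (-(-16), -(8), -(8)) = (16, -8, -8)
Step 2: (16, -8, -8) -> (-(-8), -(16), -(-8)) = (8, -16, 8)
Step 3: (8, -16, 8) -> (-(8), -(8), -(-16)) = (-8, -8, 16)
Step 4: (-8, -8, 16) -> (-(16), -(-8), -(-8)) = (-16, 8, 8)
Step 5: (-16, 8, 8) -> (-(8), -(-16), -(8)) = (-8, 16, -8)

Answer: -8 16 -8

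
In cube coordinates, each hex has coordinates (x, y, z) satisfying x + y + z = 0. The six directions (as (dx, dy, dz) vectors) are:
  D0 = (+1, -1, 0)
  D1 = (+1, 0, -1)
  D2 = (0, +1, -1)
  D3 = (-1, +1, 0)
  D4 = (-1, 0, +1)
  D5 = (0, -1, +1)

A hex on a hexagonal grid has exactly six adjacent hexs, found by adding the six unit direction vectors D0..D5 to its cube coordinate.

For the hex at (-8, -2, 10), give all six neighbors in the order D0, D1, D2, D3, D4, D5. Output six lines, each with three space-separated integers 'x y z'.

Center: (-8, -2, 10). Add each direction:
  D0: (-8, -2, 10) + (1, -1, 0) = (-7, -3, 10)
  D1: (-8, -2, 10) + (1, 0, -1) = (-7, -2, 9)
  D2: (-8, -2, 10) + (0, 1, -1) = (-8, -1, 9)
  D3: (-8, -2, 10) + (-1, 1, 0) = (-9, -1, 10)
  D4: (-8, -2, 10) + (-1, 0, 1) = (-9, -2, 11)
  D5: (-8, -2, 10) + (0, -1, 1) = (-8, -3, 11)

Answer: -7 -3 10
-7 -2 9
-8 -1 9
-9 -1 10
-9 -2 11
-8 -3 11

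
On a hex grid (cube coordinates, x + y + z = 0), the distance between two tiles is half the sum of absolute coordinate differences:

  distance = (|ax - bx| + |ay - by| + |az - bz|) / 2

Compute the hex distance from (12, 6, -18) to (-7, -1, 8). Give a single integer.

|ax - bx| = |12 - (-7)| = 19
|ay - by| = |6 - (-1)| = 7
|az - bz| = |-18 - 8| = 26
distance = (19 + 7 + 26) / 2 = 52 / 2 = 26

Answer: 26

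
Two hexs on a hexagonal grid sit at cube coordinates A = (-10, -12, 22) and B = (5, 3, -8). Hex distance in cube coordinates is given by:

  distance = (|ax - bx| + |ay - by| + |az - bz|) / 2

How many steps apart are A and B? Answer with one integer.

|ax - bx| = |-10 - 5| = 15
|ay - by| = |-12 - 3| = 15
|az - bz| = |22 - (-8)| = 30
distance = (15 + 15 + 30) / 2 = 60 / 2 = 30

Answer: 30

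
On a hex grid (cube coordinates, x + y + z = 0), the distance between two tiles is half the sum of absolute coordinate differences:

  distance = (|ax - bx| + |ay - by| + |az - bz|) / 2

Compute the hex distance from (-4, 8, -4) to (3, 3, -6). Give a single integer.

|ax - bx| = |-4 - 3| = 7
|ay - by| = |8 - 3| = 5
|az - bz| = |-4 - (-6)| = 2
distance = (7 + 5 + 2) / 2 = 14 / 2 = 7

Answer: 7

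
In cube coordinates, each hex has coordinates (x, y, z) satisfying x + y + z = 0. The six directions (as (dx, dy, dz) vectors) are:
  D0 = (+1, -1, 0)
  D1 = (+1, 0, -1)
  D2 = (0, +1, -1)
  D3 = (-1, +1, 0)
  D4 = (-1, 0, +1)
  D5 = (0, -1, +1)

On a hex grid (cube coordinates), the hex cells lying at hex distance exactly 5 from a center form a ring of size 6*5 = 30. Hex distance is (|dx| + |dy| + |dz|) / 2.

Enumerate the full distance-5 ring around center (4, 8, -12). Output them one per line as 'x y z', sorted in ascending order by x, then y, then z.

Walk ring at distance 5 from (4, 8, -12):
Start at center + D4*5 = (-1, 8, -7)
  hex 0: (-1, 8, -7)
  hex 1: (0, 7, -7)
  hex 2: (1, 6, -7)
  hex 3: (2, 5, -7)
  hex 4: (3, 4, -7)
  hex 5: (4, 3, -7)
  hex 6: (5, 3, -8)
  hex 7: (6, 3, -9)
  hex 8: (7, 3, -10)
  hex 9: (8, 3, -11)
  hex 10: (9, 3, -12)
  hex 11: (9, 4, -13)
  hex 12: (9, 5, -14)
  hex 13: (9, 6, -15)
  hex 14: (9, 7, -16)
  hex 15: (9, 8, -17)
  hex 16: (8, 9, -17)
  hex 17: (7, 10, -17)
  hex 18: (6, 11, -17)
  hex 19: (5, 12, -17)
  hex 20: (4, 13, -17)
  hex 21: (3, 13, -16)
  hex 22: (2, 13, -15)
  hex 23: (1, 13, -14)
  hex 24: (0, 13, -13)
  hex 25: (-1, 13, -12)
  hex 26: (-1, 12, -11)
  hex 27: (-1, 11, -10)
  hex 28: (-1, 10, -9)
  hex 29: (-1, 9, -8)
Sorted: 30 hexes.

Answer: -1 8 -7
-1 9 -8
-1 10 -9
-1 11 -10
-1 12 -11
-1 13 -12
0 7 -7
0 13 -13
1 6 -7
1 13 -14
2 5 -7
2 13 -15
3 4 -7
3 13 -16
4 3 -7
4 13 -17
5 3 -8
5 12 -17
6 3 -9
6 11 -17
7 3 -10
7 10 -17
8 3 -11
8 9 -17
9 3 -12
9 4 -13
9 5 -14
9 6 -15
9 7 -16
9 8 -17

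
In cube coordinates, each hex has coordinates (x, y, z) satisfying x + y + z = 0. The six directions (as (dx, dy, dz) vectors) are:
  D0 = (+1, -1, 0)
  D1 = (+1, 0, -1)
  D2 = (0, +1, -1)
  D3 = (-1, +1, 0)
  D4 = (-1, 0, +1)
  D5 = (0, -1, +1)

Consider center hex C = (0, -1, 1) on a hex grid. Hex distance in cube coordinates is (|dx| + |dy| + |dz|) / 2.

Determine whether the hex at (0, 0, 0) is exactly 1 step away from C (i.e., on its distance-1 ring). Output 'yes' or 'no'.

Answer: yes

Derivation:
|px - cx| = |0 - 0| = 0
|py - cy| = |0 - (-1)| = 1
|pz - cz| = |0 - 1| = 1
distance = (0+1+1)/2 = 2/2 = 1
radius = 1; distance == radius -> yes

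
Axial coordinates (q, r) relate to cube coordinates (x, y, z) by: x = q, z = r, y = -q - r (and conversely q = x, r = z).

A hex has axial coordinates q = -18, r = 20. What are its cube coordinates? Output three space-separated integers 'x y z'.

x = q = -18
z = r = 20
y = -x - z = -(-18) - (20) = -2

Answer: -18 -2 20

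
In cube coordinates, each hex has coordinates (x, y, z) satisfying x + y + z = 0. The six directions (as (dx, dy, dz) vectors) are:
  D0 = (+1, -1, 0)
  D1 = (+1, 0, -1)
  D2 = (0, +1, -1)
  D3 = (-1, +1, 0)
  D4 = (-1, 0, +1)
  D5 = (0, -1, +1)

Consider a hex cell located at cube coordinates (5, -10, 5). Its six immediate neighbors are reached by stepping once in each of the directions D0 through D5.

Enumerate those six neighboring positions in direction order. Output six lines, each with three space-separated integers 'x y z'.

Answer: 6 -11 5
6 -10 4
5 -9 4
4 -9 5
4 -10 6
5 -11 6

Derivation:
Center: (5, -10, 5). Add each direction:
  D0: (5, -10, 5) + (1, -1, 0) = (6, -11, 5)
  D1: (5, -10, 5) + (1, 0, -1) = (6, -10, 4)
  D2: (5, -10, 5) + (0, 1, -1) = (5, -9, 4)
  D3: (5, -10, 5) + (-1, 1, 0) = (4, -9, 5)
  D4: (5, -10, 5) + (-1, 0, 1) = (4, -10, 6)
  D5: (5, -10, 5) + (0, -1, 1) = (5, -11, 6)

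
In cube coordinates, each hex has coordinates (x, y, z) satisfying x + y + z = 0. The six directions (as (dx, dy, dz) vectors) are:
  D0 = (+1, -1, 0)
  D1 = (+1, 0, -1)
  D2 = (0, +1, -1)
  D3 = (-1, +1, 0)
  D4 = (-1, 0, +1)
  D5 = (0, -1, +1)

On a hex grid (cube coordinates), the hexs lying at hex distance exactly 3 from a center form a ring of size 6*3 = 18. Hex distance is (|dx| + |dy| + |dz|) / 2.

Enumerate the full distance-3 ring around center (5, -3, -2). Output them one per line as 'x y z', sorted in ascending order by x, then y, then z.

Answer: 2 -3 1
2 -2 0
2 -1 -1
2 0 -2
3 -4 1
3 0 -3
4 -5 1
4 0 -4
5 -6 1
5 0 -5
6 -6 0
6 -1 -5
7 -6 -1
7 -2 -5
8 -6 -2
8 -5 -3
8 -4 -4
8 -3 -5

Derivation:
Walk ring at distance 3 from (5, -3, -2):
Start at center + D4*3 = (2, -3, 1)
  hex 0: (2, -3, 1)
  hex 1: (3, -4, 1)
  hex 2: (4, -5, 1)
  hex 3: (5, -6, 1)
  hex 4: (6, -6, 0)
  hex 5: (7, -6, -1)
  hex 6: (8, -6, -2)
  hex 7: (8, -5, -3)
  hex 8: (8, -4, -4)
  hex 9: (8, -3, -5)
  hex 10: (7, -2, -5)
  hex 11: (6, -1, -5)
  hex 12: (5, 0, -5)
  hex 13: (4, 0, -4)
  hex 14: (3, 0, -3)
  hex 15: (2, 0, -2)
  hex 16: (2, -1, -1)
  hex 17: (2, -2, 0)
Sorted: 18 hexes.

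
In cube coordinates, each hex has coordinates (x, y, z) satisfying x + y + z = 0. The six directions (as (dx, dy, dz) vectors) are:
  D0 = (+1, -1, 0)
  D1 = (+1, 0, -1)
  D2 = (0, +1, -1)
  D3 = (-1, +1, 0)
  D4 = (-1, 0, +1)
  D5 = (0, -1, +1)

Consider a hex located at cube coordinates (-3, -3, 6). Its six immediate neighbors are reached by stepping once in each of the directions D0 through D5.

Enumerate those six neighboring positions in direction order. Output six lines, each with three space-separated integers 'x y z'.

Answer: -2 -4 6
-2 -3 5
-3 -2 5
-4 -2 6
-4 -3 7
-3 -4 7

Derivation:
Center: (-3, -3, 6). Add each direction:
  D0: (-3, -3, 6) + (1, -1, 0) = (-2, -4, 6)
  D1: (-3, -3, 6) + (1, 0, -1) = (-2, -3, 5)
  D2: (-3, -3, 6) + (0, 1, -1) = (-3, -2, 5)
  D3: (-3, -3, 6) + (-1, 1, 0) = (-4, -2, 6)
  D4: (-3, -3, 6) + (-1, 0, 1) = (-4, -3, 7)
  D5: (-3, -3, 6) + (0, -1, 1) = (-3, -4, 7)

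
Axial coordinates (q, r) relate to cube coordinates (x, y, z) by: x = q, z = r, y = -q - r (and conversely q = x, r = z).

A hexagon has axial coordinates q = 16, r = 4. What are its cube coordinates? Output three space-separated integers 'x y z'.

x = q = 16
z = r = 4
y = -x - z = -(16) - (4) = -20

Answer: 16 -20 4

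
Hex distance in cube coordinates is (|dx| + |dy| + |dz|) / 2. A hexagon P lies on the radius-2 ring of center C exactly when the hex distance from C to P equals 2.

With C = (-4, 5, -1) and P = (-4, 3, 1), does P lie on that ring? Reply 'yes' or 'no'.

|px - cx| = |-4 - (-4)| = 0
|py - cy| = |3 - 5| = 2
|pz - cz| = |1 - (-1)| = 2
distance = (0+2+2)/2 = 4/2 = 2
radius = 2; distance == radius -> yes

Answer: yes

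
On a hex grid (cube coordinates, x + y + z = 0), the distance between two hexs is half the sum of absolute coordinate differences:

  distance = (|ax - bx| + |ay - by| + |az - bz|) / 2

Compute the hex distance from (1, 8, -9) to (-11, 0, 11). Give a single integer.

|ax - bx| = |1 - (-11)| = 12
|ay - by| = |8 - 0| = 8
|az - bz| = |-9 - 11| = 20
distance = (12 + 8 + 20) / 2 = 40 / 2 = 20

Answer: 20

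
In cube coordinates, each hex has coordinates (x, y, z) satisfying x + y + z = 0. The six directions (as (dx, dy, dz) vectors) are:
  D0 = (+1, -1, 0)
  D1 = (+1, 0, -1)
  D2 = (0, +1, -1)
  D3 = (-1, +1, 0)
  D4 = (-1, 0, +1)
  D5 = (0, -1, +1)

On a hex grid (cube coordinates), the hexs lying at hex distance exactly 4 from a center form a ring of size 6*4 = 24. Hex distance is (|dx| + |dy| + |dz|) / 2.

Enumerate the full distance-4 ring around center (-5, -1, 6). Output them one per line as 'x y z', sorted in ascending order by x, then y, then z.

Walk ring at distance 4 from (-5, -1, 6):
Start at center + D4*4 = (-9, -1, 10)
  hex 0: (-9, -1, 10)
  hex 1: (-8, -2, 10)
  hex 2: (-7, -3, 10)
  hex 3: (-6, -4, 10)
  hex 4: (-5, -5, 10)
  hex 5: (-4, -5, 9)
  hex 6: (-3, -5, 8)
  hex 7: (-2, -5, 7)
  hex 8: (-1, -5, 6)
  hex 9: (-1, -4, 5)
  hex 10: (-1, -3, 4)
  hex 11: (-1, -2, 3)
  hex 12: (-1, -1, 2)
  hex 13: (-2, 0, 2)
  hex 14: (-3, 1, 2)
  hex 15: (-4, 2, 2)
  hex 16: (-5, 3, 2)
  hex 17: (-6, 3, 3)
  hex 18: (-7, 3, 4)
  hex 19: (-8, 3, 5)
  hex 20: (-9, 3, 6)
  hex 21: (-9, 2, 7)
  hex 22: (-9, 1, 8)
  hex 23: (-9, 0, 9)
Sorted: 24 hexes.

Answer: -9 -1 10
-9 0 9
-9 1 8
-9 2 7
-9 3 6
-8 -2 10
-8 3 5
-7 -3 10
-7 3 4
-6 -4 10
-6 3 3
-5 -5 10
-5 3 2
-4 -5 9
-4 2 2
-3 -5 8
-3 1 2
-2 -5 7
-2 0 2
-1 -5 6
-1 -4 5
-1 -3 4
-1 -2 3
-1 -1 2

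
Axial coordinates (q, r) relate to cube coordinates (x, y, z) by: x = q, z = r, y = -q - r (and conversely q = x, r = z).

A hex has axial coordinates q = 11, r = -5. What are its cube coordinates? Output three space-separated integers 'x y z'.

Answer: 11 -6 -5

Derivation:
x = q = 11
z = r = -5
y = -x - z = -(11) - (-5) = -6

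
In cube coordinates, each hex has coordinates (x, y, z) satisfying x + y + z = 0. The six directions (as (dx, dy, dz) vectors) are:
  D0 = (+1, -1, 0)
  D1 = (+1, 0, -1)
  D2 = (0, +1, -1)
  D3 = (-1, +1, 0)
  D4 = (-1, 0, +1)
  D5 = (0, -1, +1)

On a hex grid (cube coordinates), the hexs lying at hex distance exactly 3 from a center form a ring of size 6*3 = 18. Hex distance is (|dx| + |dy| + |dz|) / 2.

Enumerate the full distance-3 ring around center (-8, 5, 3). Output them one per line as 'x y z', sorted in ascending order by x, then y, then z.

Walk ring at distance 3 from (-8, 5, 3):
Start at center + D4*3 = (-11, 5, 6)
  hex 0: (-11, 5, 6)
  hex 1: (-10, 4, 6)
  hex 2: (-9, 3, 6)
  hex 3: (-8, 2, 6)
  hex 4: (-7, 2, 5)
  hex 5: (-6, 2, 4)
  hex 6: (-5, 2, 3)
  hex 7: (-5, 3, 2)
  hex 8: (-5, 4, 1)
  hex 9: (-5, 5, 0)
  hex 10: (-6, 6, 0)
  hex 11: (-7, 7, 0)
  hex 12: (-8, 8, 0)
  hex 13: (-9, 8, 1)
  hex 14: (-10, 8, 2)
  hex 15: (-11, 8, 3)
  hex 16: (-11, 7, 4)
  hex 17: (-11, 6, 5)
Sorted: 18 hexes.

Answer: -11 5 6
-11 6 5
-11 7 4
-11 8 3
-10 4 6
-10 8 2
-9 3 6
-9 8 1
-8 2 6
-8 8 0
-7 2 5
-7 7 0
-6 2 4
-6 6 0
-5 2 3
-5 3 2
-5 4 1
-5 5 0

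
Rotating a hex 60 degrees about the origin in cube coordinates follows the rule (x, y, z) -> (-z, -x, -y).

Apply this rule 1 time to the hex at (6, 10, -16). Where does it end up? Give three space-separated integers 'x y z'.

Answer: 16 -6 -10

Derivation:
Start: (6, 10, -16)
Step 1: (6, 10, -16) -> (-(-16), -(6), -(10)) = (16, -6, -10)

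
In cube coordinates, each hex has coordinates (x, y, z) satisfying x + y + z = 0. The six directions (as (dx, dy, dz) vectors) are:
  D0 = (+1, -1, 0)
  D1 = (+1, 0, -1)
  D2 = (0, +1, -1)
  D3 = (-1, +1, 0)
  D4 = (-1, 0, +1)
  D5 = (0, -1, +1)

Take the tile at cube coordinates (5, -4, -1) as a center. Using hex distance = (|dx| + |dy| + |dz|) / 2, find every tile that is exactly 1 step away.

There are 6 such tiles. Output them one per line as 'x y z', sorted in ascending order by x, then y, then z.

Answer: 4 -4 0
4 -3 -1
5 -5 0
5 -3 -2
6 -5 -1
6 -4 -2

Derivation:
Walk ring at distance 1 from (5, -4, -1):
Start at center + D4*1 = (4, -4, 0)
  hex 0: (4, -4, 0)
  hex 1: (5, -5, 0)
  hex 2: (6, -5, -1)
  hex 3: (6, -4, -2)
  hex 4: (5, -3, -2)
  hex 5: (4, -3, -1)
Sorted: 6 hexes.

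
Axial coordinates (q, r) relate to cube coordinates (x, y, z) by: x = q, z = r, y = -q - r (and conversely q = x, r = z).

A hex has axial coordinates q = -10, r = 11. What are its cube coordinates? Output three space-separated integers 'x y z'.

Answer: -10 -1 11

Derivation:
x = q = -10
z = r = 11
y = -x - z = -(-10) - (11) = -1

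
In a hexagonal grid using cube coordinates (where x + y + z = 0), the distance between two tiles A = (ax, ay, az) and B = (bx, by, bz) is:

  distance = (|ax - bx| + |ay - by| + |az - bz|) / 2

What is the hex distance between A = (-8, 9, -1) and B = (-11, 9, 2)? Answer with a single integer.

|ax - bx| = |-8 - (-11)| = 3
|ay - by| = |9 - 9| = 0
|az - bz| = |-1 - 2| = 3
distance = (3 + 0 + 3) / 2 = 6 / 2 = 3

Answer: 3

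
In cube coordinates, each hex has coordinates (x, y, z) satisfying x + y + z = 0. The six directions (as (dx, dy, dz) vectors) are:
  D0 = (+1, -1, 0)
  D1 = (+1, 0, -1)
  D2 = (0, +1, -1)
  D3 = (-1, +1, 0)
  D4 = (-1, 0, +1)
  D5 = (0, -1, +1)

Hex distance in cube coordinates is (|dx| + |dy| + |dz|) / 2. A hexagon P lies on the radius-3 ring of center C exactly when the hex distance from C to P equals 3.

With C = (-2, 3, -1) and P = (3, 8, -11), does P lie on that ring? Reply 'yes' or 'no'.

|px - cx| = |3 - (-2)| = 5
|py - cy| = |8 - 3| = 5
|pz - cz| = |-11 - (-1)| = 10
distance = (5+5+10)/2 = 20/2 = 10
radius = 3; distance != radius -> no

Answer: no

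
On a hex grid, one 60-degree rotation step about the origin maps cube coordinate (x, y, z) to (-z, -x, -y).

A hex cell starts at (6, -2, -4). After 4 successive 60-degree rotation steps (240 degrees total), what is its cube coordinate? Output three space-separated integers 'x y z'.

Start: (6, -2, -4)
Step 1: (6, -2, -4) -> (-(-4), -(6), -(-2)) = (4, -6, 2)
Step 2: (4, -6, 2) -> (-(2), -(4), -(-6)) = (-2, -4, 6)
Step 3: (-2, -4, 6) -> (-(6), -(-2), -(-4)) = (-6, 2, 4)
Step 4: (-6, 2, 4) -> (-(4), -(-6), -(2)) = (-4, 6, -2)

Answer: -4 6 -2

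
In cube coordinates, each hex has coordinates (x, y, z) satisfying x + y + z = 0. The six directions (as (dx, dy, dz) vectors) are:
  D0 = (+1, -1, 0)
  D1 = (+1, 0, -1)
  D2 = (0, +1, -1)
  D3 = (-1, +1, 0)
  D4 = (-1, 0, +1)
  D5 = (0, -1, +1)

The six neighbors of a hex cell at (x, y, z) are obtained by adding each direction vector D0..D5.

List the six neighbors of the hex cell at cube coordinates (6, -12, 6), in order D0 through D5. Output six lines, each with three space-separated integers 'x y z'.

Answer: 7 -13 6
7 -12 5
6 -11 5
5 -11 6
5 -12 7
6 -13 7

Derivation:
Center: (6, -12, 6). Add each direction:
  D0: (6, -12, 6) + (1, -1, 0) = (7, -13, 6)
  D1: (6, -12, 6) + (1, 0, -1) = (7, -12, 5)
  D2: (6, -12, 6) + (0, 1, -1) = (6, -11, 5)
  D3: (6, -12, 6) + (-1, 1, 0) = (5, -11, 6)
  D4: (6, -12, 6) + (-1, 0, 1) = (5, -12, 7)
  D5: (6, -12, 6) + (0, -1, 1) = (6, -13, 7)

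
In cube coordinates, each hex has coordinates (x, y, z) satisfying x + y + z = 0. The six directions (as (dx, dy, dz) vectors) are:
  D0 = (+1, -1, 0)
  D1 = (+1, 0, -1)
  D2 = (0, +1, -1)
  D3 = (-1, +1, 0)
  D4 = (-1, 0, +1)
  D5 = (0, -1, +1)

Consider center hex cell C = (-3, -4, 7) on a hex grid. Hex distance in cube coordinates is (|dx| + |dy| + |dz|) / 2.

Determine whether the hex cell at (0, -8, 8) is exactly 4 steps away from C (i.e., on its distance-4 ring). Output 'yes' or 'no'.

Answer: yes

Derivation:
|px - cx| = |0 - (-3)| = 3
|py - cy| = |-8 - (-4)| = 4
|pz - cz| = |8 - 7| = 1
distance = (3+4+1)/2 = 8/2 = 4
radius = 4; distance == radius -> yes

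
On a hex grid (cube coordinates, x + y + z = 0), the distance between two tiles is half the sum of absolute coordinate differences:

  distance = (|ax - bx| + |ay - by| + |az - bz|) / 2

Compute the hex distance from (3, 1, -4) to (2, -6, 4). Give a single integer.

|ax - bx| = |3 - 2| = 1
|ay - by| = |1 - (-6)| = 7
|az - bz| = |-4 - 4| = 8
distance = (1 + 7 + 8) / 2 = 16 / 2 = 8

Answer: 8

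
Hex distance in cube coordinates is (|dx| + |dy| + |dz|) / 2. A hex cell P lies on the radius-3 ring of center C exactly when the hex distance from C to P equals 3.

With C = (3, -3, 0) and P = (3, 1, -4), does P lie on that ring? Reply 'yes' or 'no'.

Answer: no

Derivation:
|px - cx| = |3 - 3| = 0
|py - cy| = |1 - (-3)| = 4
|pz - cz| = |-4 - 0| = 4
distance = (0+4+4)/2 = 8/2 = 4
radius = 3; distance != radius -> no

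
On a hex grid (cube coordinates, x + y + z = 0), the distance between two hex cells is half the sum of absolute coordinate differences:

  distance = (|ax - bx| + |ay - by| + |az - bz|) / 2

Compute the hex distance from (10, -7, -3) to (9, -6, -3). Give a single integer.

Answer: 1

Derivation:
|ax - bx| = |10 - 9| = 1
|ay - by| = |-7 - (-6)| = 1
|az - bz| = |-3 - (-3)| = 0
distance = (1 + 1 + 0) / 2 = 2 / 2 = 1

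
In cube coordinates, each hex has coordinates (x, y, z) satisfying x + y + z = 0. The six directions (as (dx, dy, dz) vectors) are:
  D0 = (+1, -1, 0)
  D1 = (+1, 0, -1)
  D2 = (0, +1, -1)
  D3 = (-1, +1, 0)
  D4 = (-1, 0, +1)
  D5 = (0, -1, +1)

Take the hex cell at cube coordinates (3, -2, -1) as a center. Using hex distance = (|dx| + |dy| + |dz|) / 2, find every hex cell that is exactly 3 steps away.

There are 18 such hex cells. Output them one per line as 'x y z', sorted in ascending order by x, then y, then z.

Answer: 0 -2 2
0 -1 1
0 0 0
0 1 -1
1 -3 2
1 1 -2
2 -4 2
2 1 -3
3 -5 2
3 1 -4
4 -5 1
4 0 -4
5 -5 0
5 -1 -4
6 -5 -1
6 -4 -2
6 -3 -3
6 -2 -4

Derivation:
Walk ring at distance 3 from (3, -2, -1):
Start at center + D4*3 = (0, -2, 2)
  hex 0: (0, -2, 2)
  hex 1: (1, -3, 2)
  hex 2: (2, -4, 2)
  hex 3: (3, -5, 2)
  hex 4: (4, -5, 1)
  hex 5: (5, -5, 0)
  hex 6: (6, -5, -1)
  hex 7: (6, -4, -2)
  hex 8: (6, -3, -3)
  hex 9: (6, -2, -4)
  hex 10: (5, -1, -4)
  hex 11: (4, 0, -4)
  hex 12: (3, 1, -4)
  hex 13: (2, 1, -3)
  hex 14: (1, 1, -2)
  hex 15: (0, 1, -1)
  hex 16: (0, 0, 0)
  hex 17: (0, -1, 1)
Sorted: 18 hexes.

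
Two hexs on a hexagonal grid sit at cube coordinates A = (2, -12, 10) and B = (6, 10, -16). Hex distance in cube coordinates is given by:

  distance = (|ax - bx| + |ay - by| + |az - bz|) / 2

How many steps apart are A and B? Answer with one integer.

Answer: 26

Derivation:
|ax - bx| = |2 - 6| = 4
|ay - by| = |-12 - 10| = 22
|az - bz| = |10 - (-16)| = 26
distance = (4 + 22 + 26) / 2 = 52 / 2 = 26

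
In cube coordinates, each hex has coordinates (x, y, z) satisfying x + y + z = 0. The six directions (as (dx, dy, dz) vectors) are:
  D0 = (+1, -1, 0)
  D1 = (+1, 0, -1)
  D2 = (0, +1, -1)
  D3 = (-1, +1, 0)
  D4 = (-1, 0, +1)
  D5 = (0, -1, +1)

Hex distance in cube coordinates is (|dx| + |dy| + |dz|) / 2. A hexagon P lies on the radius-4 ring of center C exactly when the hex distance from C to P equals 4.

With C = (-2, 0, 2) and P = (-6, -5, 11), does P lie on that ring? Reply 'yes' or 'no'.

Answer: no

Derivation:
|px - cx| = |-6 - (-2)| = 4
|py - cy| = |-5 - 0| = 5
|pz - cz| = |11 - 2| = 9
distance = (4+5+9)/2 = 18/2 = 9
radius = 4; distance != radius -> no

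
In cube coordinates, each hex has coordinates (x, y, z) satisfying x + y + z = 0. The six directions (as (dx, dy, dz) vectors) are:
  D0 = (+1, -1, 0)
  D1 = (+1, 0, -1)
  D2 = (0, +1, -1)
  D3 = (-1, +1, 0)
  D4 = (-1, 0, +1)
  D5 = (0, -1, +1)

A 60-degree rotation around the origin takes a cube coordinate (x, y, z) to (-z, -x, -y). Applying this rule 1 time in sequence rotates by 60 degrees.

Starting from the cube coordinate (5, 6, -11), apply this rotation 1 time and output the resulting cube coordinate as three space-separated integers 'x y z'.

Answer: 11 -5 -6

Derivation:
Start: (5, 6, -11)
Step 1: (5, 6, -11) -> (-(-11), -(5), -(6)) = (11, -5, -6)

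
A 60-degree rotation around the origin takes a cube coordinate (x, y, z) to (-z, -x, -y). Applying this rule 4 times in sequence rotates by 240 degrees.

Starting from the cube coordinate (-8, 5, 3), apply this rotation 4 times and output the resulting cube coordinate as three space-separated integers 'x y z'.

Answer: 3 -8 5

Derivation:
Start: (-8, 5, 3)
Step 1: (-8, 5, 3) -> (-(3), -(-8), -(5)) = (-3, 8, -5)
Step 2: (-3, 8, -5) -> (-(-5), -(-3), -(8)) = (5, 3, -8)
Step 3: (5, 3, -8) -> (-(-8), -(5), -(3)) = (8, -5, -3)
Step 4: (8, -5, -3) -> (-(-3), -(8), -(-5)) = (3, -8, 5)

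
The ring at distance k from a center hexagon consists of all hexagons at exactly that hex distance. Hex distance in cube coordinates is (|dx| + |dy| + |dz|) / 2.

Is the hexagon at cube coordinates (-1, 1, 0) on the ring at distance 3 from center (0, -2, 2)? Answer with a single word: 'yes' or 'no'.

|px - cx| = |-1 - 0| = 1
|py - cy| = |1 - (-2)| = 3
|pz - cz| = |0 - 2| = 2
distance = (1+3+2)/2 = 6/2 = 3
radius = 3; distance == radius -> yes

Answer: yes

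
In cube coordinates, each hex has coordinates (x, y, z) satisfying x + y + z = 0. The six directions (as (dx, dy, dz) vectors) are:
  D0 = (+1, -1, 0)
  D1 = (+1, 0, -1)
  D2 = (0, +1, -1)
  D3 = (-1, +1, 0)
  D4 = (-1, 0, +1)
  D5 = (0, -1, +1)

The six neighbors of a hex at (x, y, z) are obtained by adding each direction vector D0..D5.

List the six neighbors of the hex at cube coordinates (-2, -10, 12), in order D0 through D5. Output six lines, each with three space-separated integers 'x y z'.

Center: (-2, -10, 12). Add each direction:
  D0: (-2, -10, 12) + (1, -1, 0) = (-1, -11, 12)
  D1: (-2, -10, 12) + (1, 0, -1) = (-1, -10, 11)
  D2: (-2, -10, 12) + (0, 1, -1) = (-2, -9, 11)
  D3: (-2, -10, 12) + (-1, 1, 0) = (-3, -9, 12)
  D4: (-2, -10, 12) + (-1, 0, 1) = (-3, -10, 13)
  D5: (-2, -10, 12) + (0, -1, 1) = (-2, -11, 13)

Answer: -1 -11 12
-1 -10 11
-2 -9 11
-3 -9 12
-3 -10 13
-2 -11 13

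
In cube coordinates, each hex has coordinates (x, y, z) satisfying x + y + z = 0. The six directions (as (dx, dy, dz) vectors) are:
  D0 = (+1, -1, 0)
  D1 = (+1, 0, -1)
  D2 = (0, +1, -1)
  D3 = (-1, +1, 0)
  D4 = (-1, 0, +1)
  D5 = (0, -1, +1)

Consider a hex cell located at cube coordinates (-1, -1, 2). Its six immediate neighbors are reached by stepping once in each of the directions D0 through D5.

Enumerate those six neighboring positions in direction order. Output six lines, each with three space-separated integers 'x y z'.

Center: (-1, -1, 2). Add each direction:
  D0: (-1, -1, 2) + (1, -1, 0) = (0, -2, 2)
  D1: (-1, -1, 2) + (1, 0, -1) = (0, -1, 1)
  D2: (-1, -1, 2) + (0, 1, -1) = (-1, 0, 1)
  D3: (-1, -1, 2) + (-1, 1, 0) = (-2, 0, 2)
  D4: (-1, -1, 2) + (-1, 0, 1) = (-2, -1, 3)
  D5: (-1, -1, 2) + (0, -1, 1) = (-1, -2, 3)

Answer: 0 -2 2
0 -1 1
-1 0 1
-2 0 2
-2 -1 3
-1 -2 3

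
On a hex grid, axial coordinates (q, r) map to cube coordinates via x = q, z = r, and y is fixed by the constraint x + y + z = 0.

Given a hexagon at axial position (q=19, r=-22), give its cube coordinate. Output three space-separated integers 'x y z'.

x = q = 19
z = r = -22
y = -x - z = -(19) - (-22) = 3

Answer: 19 3 -22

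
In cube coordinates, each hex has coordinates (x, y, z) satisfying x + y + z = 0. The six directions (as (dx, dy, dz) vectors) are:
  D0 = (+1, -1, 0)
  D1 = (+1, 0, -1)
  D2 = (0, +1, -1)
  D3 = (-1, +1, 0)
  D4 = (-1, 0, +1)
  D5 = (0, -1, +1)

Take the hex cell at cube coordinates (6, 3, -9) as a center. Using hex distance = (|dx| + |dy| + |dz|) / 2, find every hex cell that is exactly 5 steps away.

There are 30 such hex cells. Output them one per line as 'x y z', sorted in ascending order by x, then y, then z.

Walk ring at distance 5 from (6, 3, -9):
Start at center + D4*5 = (1, 3, -4)
  hex 0: (1, 3, -4)
  hex 1: (2, 2, -4)
  hex 2: (3, 1, -4)
  hex 3: (4, 0, -4)
  hex 4: (5, -1, -4)
  hex 5: (6, -2, -4)
  hex 6: (7, -2, -5)
  hex 7: (8, -2, -6)
  hex 8: (9, -2, -7)
  hex 9: (10, -2, -8)
  hex 10: (11, -2, -9)
  hex 11: (11, -1, -10)
  hex 12: (11, 0, -11)
  hex 13: (11, 1, -12)
  hex 14: (11, 2, -13)
  hex 15: (11, 3, -14)
  hex 16: (10, 4, -14)
  hex 17: (9, 5, -14)
  hex 18: (8, 6, -14)
  hex 19: (7, 7, -14)
  hex 20: (6, 8, -14)
  hex 21: (5, 8, -13)
  hex 22: (4, 8, -12)
  hex 23: (3, 8, -11)
  hex 24: (2, 8, -10)
  hex 25: (1, 8, -9)
  hex 26: (1, 7, -8)
  hex 27: (1, 6, -7)
  hex 28: (1, 5, -6)
  hex 29: (1, 4, -5)
Sorted: 30 hexes.

Answer: 1 3 -4
1 4 -5
1 5 -6
1 6 -7
1 7 -8
1 8 -9
2 2 -4
2 8 -10
3 1 -4
3 8 -11
4 0 -4
4 8 -12
5 -1 -4
5 8 -13
6 -2 -4
6 8 -14
7 -2 -5
7 7 -14
8 -2 -6
8 6 -14
9 -2 -7
9 5 -14
10 -2 -8
10 4 -14
11 -2 -9
11 -1 -10
11 0 -11
11 1 -12
11 2 -13
11 3 -14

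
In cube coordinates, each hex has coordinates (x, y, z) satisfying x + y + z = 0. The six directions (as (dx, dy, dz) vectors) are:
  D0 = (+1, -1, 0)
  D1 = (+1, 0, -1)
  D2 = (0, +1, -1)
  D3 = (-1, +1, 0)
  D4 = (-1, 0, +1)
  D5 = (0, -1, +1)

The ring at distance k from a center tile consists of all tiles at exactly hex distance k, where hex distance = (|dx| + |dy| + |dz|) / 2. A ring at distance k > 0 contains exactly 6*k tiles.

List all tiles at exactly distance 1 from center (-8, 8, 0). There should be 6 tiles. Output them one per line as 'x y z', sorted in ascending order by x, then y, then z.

Walk ring at distance 1 from (-8, 8, 0):
Start at center + D4*1 = (-9, 8, 1)
  hex 0: (-9, 8, 1)
  hex 1: (-8, 7, 1)
  hex 2: (-7, 7, 0)
  hex 3: (-7, 8, -1)
  hex 4: (-8, 9, -1)
  hex 5: (-9, 9, 0)
Sorted: 6 hexes.

Answer: -9 8 1
-9 9 0
-8 7 1
-8 9 -1
-7 7 0
-7 8 -1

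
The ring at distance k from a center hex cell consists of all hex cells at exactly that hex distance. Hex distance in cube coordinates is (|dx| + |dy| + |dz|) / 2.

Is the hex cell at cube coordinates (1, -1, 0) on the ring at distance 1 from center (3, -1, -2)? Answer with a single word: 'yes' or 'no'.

|px - cx| = |1 - 3| = 2
|py - cy| = |-1 - (-1)| = 0
|pz - cz| = |0 - (-2)| = 2
distance = (2+0+2)/2 = 4/2 = 2
radius = 1; distance != radius -> no

Answer: no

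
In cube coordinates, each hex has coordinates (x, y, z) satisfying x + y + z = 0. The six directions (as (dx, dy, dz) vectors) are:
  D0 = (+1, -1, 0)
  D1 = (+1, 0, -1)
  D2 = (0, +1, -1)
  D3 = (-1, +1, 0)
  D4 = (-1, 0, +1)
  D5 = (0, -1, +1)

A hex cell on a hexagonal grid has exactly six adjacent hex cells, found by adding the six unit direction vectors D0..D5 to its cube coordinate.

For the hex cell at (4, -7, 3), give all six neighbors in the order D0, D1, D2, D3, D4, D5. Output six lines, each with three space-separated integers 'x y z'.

Center: (4, -7, 3). Add each direction:
  D0: (4, -7, 3) + (1, -1, 0) = (5, -8, 3)
  D1: (4, -7, 3) + (1, 0, -1) = (5, -7, 2)
  D2: (4, -7, 3) + (0, 1, -1) = (4, -6, 2)
  D3: (4, -7, 3) + (-1, 1, 0) = (3, -6, 3)
  D4: (4, -7, 3) + (-1, 0, 1) = (3, -7, 4)
  D5: (4, -7, 3) + (0, -1, 1) = (4, -8, 4)

Answer: 5 -8 3
5 -7 2
4 -6 2
3 -6 3
3 -7 4
4 -8 4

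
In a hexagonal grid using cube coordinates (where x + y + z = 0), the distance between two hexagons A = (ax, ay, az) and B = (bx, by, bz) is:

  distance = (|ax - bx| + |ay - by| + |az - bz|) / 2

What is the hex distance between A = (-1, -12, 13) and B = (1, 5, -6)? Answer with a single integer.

Answer: 19

Derivation:
|ax - bx| = |-1 - 1| = 2
|ay - by| = |-12 - 5| = 17
|az - bz| = |13 - (-6)| = 19
distance = (2 + 17 + 19) / 2 = 38 / 2 = 19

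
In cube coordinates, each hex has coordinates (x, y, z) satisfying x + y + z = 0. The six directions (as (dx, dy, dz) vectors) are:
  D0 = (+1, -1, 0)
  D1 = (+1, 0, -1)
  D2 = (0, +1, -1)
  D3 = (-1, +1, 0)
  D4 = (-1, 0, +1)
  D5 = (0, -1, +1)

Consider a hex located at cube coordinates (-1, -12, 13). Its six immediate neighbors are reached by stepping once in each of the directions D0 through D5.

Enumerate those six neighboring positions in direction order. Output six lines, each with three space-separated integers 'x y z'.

Center: (-1, -12, 13). Add each direction:
  D0: (-1, -12, 13) + (1, -1, 0) = (0, -13, 13)
  D1: (-1, -12, 13) + (1, 0, -1) = (0, -12, 12)
  D2: (-1, -12, 13) + (0, 1, -1) = (-1, -11, 12)
  D3: (-1, -12, 13) + (-1, 1, 0) = (-2, -11, 13)
  D4: (-1, -12, 13) + (-1, 0, 1) = (-2, -12, 14)
  D5: (-1, -12, 13) + (0, -1, 1) = (-1, -13, 14)

Answer: 0 -13 13
0 -12 12
-1 -11 12
-2 -11 13
-2 -12 14
-1 -13 14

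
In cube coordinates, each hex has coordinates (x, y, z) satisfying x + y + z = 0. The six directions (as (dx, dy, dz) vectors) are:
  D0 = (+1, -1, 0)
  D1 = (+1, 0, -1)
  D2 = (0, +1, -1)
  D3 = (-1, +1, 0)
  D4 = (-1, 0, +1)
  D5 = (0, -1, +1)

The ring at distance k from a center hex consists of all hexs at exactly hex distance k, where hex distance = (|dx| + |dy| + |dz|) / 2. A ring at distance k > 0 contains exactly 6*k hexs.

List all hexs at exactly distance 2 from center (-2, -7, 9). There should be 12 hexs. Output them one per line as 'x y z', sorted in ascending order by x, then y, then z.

Walk ring at distance 2 from (-2, -7, 9):
Start at center + D4*2 = (-4, -7, 11)
  hex 0: (-4, -7, 11)
  hex 1: (-3, -8, 11)
  hex 2: (-2, -9, 11)
  hex 3: (-1, -9, 10)
  hex 4: (0, -9, 9)
  hex 5: (0, -8, 8)
  hex 6: (0, -7, 7)
  hex 7: (-1, -6, 7)
  hex 8: (-2, -5, 7)
  hex 9: (-3, -5, 8)
  hex 10: (-4, -5, 9)
  hex 11: (-4, -6, 10)
Sorted: 12 hexes.

Answer: -4 -7 11
-4 -6 10
-4 -5 9
-3 -8 11
-3 -5 8
-2 -9 11
-2 -5 7
-1 -9 10
-1 -6 7
0 -9 9
0 -8 8
0 -7 7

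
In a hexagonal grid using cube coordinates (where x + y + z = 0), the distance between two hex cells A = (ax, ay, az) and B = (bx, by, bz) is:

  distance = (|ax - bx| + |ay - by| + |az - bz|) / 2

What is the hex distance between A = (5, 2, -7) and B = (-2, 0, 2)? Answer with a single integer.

|ax - bx| = |5 - (-2)| = 7
|ay - by| = |2 - 0| = 2
|az - bz| = |-7 - 2| = 9
distance = (7 + 2 + 9) / 2 = 18 / 2 = 9

Answer: 9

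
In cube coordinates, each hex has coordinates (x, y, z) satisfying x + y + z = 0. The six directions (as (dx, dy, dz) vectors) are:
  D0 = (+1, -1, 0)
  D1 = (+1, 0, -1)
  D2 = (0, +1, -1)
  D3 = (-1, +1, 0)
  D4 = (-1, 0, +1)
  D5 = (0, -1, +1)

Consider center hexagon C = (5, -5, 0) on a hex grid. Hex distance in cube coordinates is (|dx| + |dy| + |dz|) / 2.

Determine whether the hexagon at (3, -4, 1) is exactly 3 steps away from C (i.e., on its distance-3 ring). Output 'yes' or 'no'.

|px - cx| = |3 - 5| = 2
|py - cy| = |-4 - (-5)| = 1
|pz - cz| = |1 - 0| = 1
distance = (2+1+1)/2 = 4/2 = 2
radius = 3; distance != radius -> no

Answer: no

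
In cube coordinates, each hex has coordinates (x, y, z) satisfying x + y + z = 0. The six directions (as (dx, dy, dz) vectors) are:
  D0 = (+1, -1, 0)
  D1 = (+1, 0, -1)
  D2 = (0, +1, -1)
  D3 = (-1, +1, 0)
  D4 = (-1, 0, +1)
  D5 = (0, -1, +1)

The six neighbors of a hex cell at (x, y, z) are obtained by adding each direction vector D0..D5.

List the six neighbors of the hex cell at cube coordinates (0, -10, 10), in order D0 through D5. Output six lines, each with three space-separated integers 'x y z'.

Answer: 1 -11 10
1 -10 9
0 -9 9
-1 -9 10
-1 -10 11
0 -11 11

Derivation:
Center: (0, -10, 10). Add each direction:
  D0: (0, -10, 10) + (1, -1, 0) = (1, -11, 10)
  D1: (0, -10, 10) + (1, 0, -1) = (1, -10, 9)
  D2: (0, -10, 10) + (0, 1, -1) = (0, -9, 9)
  D3: (0, -10, 10) + (-1, 1, 0) = (-1, -9, 10)
  D4: (0, -10, 10) + (-1, 0, 1) = (-1, -10, 11)
  D5: (0, -10, 10) + (0, -1, 1) = (0, -11, 11)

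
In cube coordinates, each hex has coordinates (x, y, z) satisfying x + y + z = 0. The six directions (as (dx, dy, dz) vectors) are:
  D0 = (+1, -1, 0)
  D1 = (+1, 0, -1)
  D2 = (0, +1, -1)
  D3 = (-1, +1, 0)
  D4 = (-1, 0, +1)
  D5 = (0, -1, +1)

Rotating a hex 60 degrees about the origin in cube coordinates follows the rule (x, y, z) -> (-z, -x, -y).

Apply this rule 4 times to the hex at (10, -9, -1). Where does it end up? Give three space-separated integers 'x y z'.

Start: (10, -9, -1)
Step 1: (10, -9, -1) -> (-(-1), -(10), -(-9)) = (1, -10, 9)
Step 2: (1, -10, 9) -> (-(9), -(1), -(-10)) = (-9, -1, 10)
Step 3: (-9, -1, 10) -> (-(10), -(-9), -(-1)) = (-10, 9, 1)
Step 4: (-10, 9, 1) -> (-(1), -(-10), -(9)) = (-1, 10, -9)

Answer: -1 10 -9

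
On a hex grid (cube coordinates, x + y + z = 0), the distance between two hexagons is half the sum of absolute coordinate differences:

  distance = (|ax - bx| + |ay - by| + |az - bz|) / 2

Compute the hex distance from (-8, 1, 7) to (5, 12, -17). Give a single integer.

Answer: 24

Derivation:
|ax - bx| = |-8 - 5| = 13
|ay - by| = |1 - 12| = 11
|az - bz| = |7 - (-17)| = 24
distance = (13 + 11 + 24) / 2 = 48 / 2 = 24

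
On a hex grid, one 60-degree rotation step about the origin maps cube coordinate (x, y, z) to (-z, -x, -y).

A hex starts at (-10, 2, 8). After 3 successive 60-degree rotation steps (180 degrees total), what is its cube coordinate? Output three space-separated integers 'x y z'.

Start: (-10, 2, 8)
Step 1: (-10, 2, 8) -> (-(8), -(-10), -(2)) = (-8, 10, -2)
Step 2: (-8, 10, -2) -> (-(-2), -(-8), -(10)) = (2, 8, -10)
Step 3: (2, 8, -10) -> (-(-10), -(2), -(8)) = (10, -2, -8)

Answer: 10 -2 -8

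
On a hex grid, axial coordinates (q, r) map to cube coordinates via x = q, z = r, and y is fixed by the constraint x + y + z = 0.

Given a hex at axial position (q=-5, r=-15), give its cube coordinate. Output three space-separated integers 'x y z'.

Answer: -5 20 -15

Derivation:
x = q = -5
z = r = -15
y = -x - z = -(-5) - (-15) = 20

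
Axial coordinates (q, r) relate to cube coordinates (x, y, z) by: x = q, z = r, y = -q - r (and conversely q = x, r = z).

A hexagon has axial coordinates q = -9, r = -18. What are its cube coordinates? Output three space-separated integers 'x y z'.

Answer: -9 27 -18

Derivation:
x = q = -9
z = r = -18
y = -x - z = -(-9) - (-18) = 27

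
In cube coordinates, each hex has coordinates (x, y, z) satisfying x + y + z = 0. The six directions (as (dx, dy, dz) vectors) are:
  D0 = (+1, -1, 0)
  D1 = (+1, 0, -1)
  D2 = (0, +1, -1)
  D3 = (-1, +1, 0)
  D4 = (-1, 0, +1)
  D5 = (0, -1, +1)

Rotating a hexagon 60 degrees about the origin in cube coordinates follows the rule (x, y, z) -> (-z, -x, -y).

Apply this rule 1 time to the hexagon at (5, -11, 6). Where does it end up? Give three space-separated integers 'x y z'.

Answer: -6 -5 11

Derivation:
Start: (5, -11, 6)
Step 1: (5, -11, 6) -> (-(6), -(5), -(-11)) = (-6, -5, 11)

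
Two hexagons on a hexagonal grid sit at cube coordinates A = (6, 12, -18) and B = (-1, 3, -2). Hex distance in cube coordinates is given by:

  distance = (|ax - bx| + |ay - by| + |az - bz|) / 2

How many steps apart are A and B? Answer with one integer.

|ax - bx| = |6 - (-1)| = 7
|ay - by| = |12 - 3| = 9
|az - bz| = |-18 - (-2)| = 16
distance = (7 + 9 + 16) / 2 = 32 / 2 = 16

Answer: 16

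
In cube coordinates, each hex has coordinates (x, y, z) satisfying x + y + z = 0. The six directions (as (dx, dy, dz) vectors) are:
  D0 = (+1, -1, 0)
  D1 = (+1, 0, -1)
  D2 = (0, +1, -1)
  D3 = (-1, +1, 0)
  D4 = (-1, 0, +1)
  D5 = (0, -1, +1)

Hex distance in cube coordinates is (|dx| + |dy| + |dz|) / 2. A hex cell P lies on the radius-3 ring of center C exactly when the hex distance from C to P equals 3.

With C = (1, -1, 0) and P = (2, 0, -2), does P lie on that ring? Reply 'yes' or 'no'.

Answer: no

Derivation:
|px - cx| = |2 - 1| = 1
|py - cy| = |0 - (-1)| = 1
|pz - cz| = |-2 - 0| = 2
distance = (1+1+2)/2 = 4/2 = 2
radius = 3; distance != radius -> no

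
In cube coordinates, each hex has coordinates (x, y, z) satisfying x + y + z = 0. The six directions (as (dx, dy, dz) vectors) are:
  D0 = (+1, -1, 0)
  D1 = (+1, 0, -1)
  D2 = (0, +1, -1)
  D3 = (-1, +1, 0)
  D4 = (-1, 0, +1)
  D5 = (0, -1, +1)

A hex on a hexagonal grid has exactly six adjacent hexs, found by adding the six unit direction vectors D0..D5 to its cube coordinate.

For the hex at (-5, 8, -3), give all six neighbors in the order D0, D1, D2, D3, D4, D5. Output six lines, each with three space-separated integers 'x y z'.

Center: (-5, 8, -3). Add each direction:
  D0: (-5, 8, -3) + (1, -1, 0) = (-4, 7, -3)
  D1: (-5, 8, -3) + (1, 0, -1) = (-4, 8, -4)
  D2: (-5, 8, -3) + (0, 1, -1) = (-5, 9, -4)
  D3: (-5, 8, -3) + (-1, 1, 0) = (-6, 9, -3)
  D4: (-5, 8, -3) + (-1, 0, 1) = (-6, 8, -2)
  D5: (-5, 8, -3) + (0, -1, 1) = (-5, 7, -2)

Answer: -4 7 -3
-4 8 -4
-5 9 -4
-6 9 -3
-6 8 -2
-5 7 -2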